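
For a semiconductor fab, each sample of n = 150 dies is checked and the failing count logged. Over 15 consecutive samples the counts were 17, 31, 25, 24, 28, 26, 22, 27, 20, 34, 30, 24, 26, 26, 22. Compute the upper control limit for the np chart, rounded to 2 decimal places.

39.26

p̄ = Σdᵢ / (k·n) = 382 / (15 × 150) = 0.16978
UCL = np̄ + 3·√(np̄(1−p̄)) = 25.4667 + 3 × √(25.4667×0.83022) = 25.4667 + 3 × 4.5982 = 39.2611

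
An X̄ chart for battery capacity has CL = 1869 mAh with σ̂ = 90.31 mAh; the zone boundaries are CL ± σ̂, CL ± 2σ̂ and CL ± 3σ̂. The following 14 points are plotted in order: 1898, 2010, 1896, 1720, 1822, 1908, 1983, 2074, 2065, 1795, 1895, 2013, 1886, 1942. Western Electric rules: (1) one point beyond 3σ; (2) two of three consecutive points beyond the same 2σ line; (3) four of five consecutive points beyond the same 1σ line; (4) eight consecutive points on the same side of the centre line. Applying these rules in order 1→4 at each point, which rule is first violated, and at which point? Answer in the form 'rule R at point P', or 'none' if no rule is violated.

Zone of each point (C = within 1σ̂, B = 1σ̂–2σ̂, A = 2σ̂–3σ̂, * = beyond 3σ̂; sign = side of CL): 1:+C, 2:+B, 3:+C, 4:-B, 5:-C, 6:+C, 7:+B, 8:+A, 9:+A, 10:-C, 11:+C, 12:+B, 13:+C, 14:+C
Rule 2 (two of three consecutive points beyond the same 2σ limit) is satisfied at point 9.

rule 2 at point 9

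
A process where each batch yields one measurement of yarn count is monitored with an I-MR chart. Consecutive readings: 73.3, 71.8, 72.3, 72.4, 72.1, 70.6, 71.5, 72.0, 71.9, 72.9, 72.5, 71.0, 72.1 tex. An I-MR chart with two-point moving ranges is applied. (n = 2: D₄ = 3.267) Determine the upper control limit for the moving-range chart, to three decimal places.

2.559

Moving ranges: 1.5, 0.5, 0.1, 0.3, 1.5, 0.9, 0.5, 0.1, 1.0, 0.4, 1.5, 1.1; M̄R̄ = 9.4000 / 12 = 0.7833
UCL_MR = D₄·M̄R̄ = 3.267 × 0.7833 = 2.5591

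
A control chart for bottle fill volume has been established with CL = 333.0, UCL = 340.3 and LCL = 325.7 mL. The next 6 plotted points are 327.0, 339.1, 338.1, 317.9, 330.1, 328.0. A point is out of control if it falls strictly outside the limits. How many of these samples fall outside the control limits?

Compare each point to [325.7, 340.3]: sample 4 = 317.9 < LCL.

1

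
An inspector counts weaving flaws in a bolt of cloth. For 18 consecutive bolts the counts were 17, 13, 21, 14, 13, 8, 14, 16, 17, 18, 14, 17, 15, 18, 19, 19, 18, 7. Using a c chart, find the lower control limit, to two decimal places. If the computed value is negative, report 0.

3.65

c̄ = (17 + 13 + 21 + 14 + 13 + 8 + 14 + 16 + 17 + 18 + 14 + 17 + 15 + 18 + 19 + 19 + 18 + 7) / 18 = 278 / 18 = 15.4444
LCL = c̄ − 3√c̄ = 15.4444 − 3 × 3.9299 = 3.6546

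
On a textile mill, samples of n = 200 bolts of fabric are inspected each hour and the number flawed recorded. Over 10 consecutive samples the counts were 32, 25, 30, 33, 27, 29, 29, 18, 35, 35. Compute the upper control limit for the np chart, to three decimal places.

44.302

p̄ = Σdᵢ / (k·n) = 293 / (10 × 200) = 0.14650
UCL = np̄ + 3·√(np̄(1−p̄)) = 29.3000 + 3 × √(29.3000×0.85350) = 29.3000 + 3 × 5.0008 = 44.3023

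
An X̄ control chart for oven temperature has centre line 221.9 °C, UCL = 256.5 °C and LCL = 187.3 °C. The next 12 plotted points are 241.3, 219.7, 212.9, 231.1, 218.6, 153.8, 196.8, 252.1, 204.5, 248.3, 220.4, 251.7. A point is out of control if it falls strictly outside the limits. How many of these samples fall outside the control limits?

Compare each point to [187.3, 256.5]: sample 6 = 153.8 < LCL.

1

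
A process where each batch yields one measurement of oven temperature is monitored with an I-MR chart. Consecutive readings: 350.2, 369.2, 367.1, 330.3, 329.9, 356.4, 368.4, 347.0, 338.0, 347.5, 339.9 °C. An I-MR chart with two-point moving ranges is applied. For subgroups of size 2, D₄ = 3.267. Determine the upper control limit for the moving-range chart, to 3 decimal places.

Moving ranges: 19.0, 2.1, 36.8, 0.4, 26.5, 12.0, 21.4, 9.0, 9.5, 7.6; M̄R̄ = 144.3000 / 10 = 14.4300
UCL_MR = D₄·M̄R̄ = 3.267 × 14.4300 = 47.1428

47.143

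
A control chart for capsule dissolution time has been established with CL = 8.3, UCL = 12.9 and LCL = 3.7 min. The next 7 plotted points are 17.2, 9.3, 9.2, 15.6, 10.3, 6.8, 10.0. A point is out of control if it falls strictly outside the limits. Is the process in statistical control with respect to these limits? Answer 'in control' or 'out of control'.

out of control

Compare each point to [3.7, 12.9]: sample 1 = 17.2 > UCL; sample 4 = 15.6 > UCL.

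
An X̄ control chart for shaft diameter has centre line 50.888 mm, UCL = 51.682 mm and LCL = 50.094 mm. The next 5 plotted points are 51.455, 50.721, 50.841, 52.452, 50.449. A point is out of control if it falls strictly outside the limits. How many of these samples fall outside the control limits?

Compare each point to [50.094, 51.682]: sample 4 = 52.452 > UCL.

1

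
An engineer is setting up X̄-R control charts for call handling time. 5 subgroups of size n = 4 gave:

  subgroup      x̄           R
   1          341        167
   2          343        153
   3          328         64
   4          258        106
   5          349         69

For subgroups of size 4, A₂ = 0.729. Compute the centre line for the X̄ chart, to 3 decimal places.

323.800

X̄̄ = (341 + 343 + 328 + 258 + 349) / 5 = 1619.0000 / 5 = 323.8000
CL = X̄̄ = 323.8000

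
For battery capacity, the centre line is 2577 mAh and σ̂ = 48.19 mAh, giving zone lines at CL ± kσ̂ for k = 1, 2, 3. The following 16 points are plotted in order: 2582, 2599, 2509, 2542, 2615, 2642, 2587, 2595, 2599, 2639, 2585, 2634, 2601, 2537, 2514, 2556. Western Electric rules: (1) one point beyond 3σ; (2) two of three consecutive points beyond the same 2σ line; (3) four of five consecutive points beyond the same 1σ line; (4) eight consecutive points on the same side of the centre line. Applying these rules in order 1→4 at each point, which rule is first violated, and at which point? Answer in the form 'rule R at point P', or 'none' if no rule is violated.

Zone of each point (C = within 1σ̂, B = 1σ̂–2σ̂, A = 2σ̂–3σ̂, * = beyond 3σ̂; sign = side of CL): 1:+C, 2:+C, 3:-B, 4:-C, 5:+C, 6:+B, 7:+C, 8:+C, 9:+C, 10:+B, 11:+C, 12:+B, 13:+C, 14:-C, 15:-B, 16:-C
Rule 4 (eight consecutive points on the same side of the centre line) is satisfied at point 12.

rule 4 at point 12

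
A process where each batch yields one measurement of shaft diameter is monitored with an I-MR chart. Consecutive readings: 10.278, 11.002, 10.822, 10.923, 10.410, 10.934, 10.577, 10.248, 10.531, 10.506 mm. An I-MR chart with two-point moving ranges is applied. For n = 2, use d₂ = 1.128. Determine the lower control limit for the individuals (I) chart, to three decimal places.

9.726

X̄ = (10.278 + 11.002 + 10.822 + 10.923 + 10.410 + 10.934 + 10.577 + 10.248 + 10.531 + 10.506) / 10 = 10.6231
Moving ranges: 0.724, 0.180, 0.101, 0.513, 0.524, 0.357, 0.329, 0.283, 0.025; M̄R̄ = 3.0360 / 9 = 0.3373
LCL = X̄ − 3·M̄R̄/d₂ = 10.6231 − 3 × 0.3373 / 1.128 = 9.7259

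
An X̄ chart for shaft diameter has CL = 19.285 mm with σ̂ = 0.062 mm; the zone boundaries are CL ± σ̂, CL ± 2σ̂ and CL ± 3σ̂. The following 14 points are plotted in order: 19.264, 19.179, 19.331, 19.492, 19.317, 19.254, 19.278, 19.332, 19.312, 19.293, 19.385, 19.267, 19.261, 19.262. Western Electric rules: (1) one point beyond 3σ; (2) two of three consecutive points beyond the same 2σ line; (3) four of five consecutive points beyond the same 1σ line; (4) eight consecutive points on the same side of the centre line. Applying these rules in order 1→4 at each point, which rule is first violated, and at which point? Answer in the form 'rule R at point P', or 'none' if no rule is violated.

rule 1 at point 4

Zone of each point (C = within 1σ̂, B = 1σ̂–2σ̂, A = 2σ̂–3σ̂, * = beyond 3σ̂; sign = side of CL): 1:-C, 2:-B, 3:+C, 4:+*, 5:+C, 6:-C, 7:-C, 8:+C, 9:+C, 10:+C, 11:+B, 12:-C, 13:-C, 14:-C
Rule 1 (one point beyond the 3σ limits) is satisfied at point 4.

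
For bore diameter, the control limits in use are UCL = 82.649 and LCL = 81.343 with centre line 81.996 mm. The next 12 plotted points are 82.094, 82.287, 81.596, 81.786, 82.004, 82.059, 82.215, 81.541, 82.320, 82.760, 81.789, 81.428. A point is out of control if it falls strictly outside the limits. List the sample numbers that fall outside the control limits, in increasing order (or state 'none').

10

Compare each point to [81.343, 82.649]: sample 10 = 82.760 > UCL.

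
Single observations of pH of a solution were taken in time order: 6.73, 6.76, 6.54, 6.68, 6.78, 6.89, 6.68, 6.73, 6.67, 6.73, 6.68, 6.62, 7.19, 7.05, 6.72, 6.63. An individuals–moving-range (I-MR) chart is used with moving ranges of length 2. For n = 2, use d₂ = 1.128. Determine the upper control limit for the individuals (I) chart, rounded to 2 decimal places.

X̄ = (6.73 + 6.76 + 6.54 + 6.68 + 6.78 + 6.89 + 6.68 + 6.73 + 6.67 + 6.73 + 6.68 + 6.62 + 7.19 + 7.05 + 6.72 + 6.63) / 16 = 6.7550
Moving ranges: 0.03, 0.22, 0.14, 0.10, 0.11, 0.21, 0.05, 0.06, 0.06, 0.05, 0.06, 0.57, 0.14, 0.33, 0.09; M̄R̄ = 2.2200 / 15 = 0.1480
UCL = X̄ + 3·M̄R̄/d₂ = 6.7550 + 3 × 0.1480 / 1.128 = 7.1486

7.15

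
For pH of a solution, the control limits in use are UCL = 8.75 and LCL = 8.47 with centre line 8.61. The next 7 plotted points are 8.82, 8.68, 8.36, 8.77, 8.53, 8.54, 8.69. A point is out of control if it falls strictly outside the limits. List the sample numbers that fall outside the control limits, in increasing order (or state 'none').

1, 3, 4

Compare each point to [8.47, 8.75]: sample 1 = 8.82 > UCL; sample 3 = 8.36 < LCL; sample 4 = 8.77 > UCL.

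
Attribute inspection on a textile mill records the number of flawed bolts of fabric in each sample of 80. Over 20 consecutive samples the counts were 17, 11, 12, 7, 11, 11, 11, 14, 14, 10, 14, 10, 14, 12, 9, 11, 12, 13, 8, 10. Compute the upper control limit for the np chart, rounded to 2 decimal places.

20.98

p̄ = Σdᵢ / (k·n) = 231 / (20 × 80) = 0.14438
UCL = np̄ + 3·√(np̄(1−p̄)) = 11.5500 + 3 × √(11.5500×0.85562) = 11.5500 + 3 × 3.1436 = 20.9809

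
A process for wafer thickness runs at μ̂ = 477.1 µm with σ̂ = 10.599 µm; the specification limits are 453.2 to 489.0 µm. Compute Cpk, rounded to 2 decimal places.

Cpu = (USL − μ̂) / (3σ̂) = (489.0 − 477.1) / (3 × 10.599) = 0.3742; Cpl = (μ̂ − LSL) / (3σ̂) = (477.1 − 453.2) / (3 × 10.599) = 0.7516; Cpk = min(Cpu, Cpl) = 0.3742

0.37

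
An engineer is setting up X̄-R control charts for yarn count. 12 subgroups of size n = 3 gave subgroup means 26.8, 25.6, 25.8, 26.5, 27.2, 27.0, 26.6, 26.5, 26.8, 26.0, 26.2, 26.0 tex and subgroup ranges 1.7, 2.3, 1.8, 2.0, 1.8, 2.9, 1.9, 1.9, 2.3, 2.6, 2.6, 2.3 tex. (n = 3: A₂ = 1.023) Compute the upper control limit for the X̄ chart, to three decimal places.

X̄̄ = (26.8 + 25.6 + 25.8 + 26.5 + 27.2 + 27.0 + 26.6 + 26.5 + 26.8 + 26.0 + 26.2 + 26.0) / 12 = 317.0000 / 12 = 26.4167
R̄ = (1.7 + 2.3 + 1.8 + 2.0 + 1.8 + 2.9 + 1.9 + 1.9 + 2.3 + 2.6 + 2.6 + 2.3) / 12 = 26.1000 / 12 = 2.1750
UCL = X̄̄ + A₂·R̄ = 26.4167 + 1.023 × 2.1750 = 28.6417

28.642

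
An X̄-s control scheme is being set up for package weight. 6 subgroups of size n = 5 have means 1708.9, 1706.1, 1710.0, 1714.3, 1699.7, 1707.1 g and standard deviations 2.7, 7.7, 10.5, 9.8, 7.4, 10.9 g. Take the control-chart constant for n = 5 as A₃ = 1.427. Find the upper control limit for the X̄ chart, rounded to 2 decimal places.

1719.34

X̄̄ = (1708.9 + 1706.1 + 1710.0 + 1714.3 + 1699.7 + 1707.1) / 6 = 1707.6833
s̄ = (2.7 + 7.7 + 10.5 + 9.8 + 7.4 + 10.9) / 6 = 8.1667
UCL = X̄̄ + A₃·s̄ = 1707.6833 + 1.427 × 8.1667 = 1719.3372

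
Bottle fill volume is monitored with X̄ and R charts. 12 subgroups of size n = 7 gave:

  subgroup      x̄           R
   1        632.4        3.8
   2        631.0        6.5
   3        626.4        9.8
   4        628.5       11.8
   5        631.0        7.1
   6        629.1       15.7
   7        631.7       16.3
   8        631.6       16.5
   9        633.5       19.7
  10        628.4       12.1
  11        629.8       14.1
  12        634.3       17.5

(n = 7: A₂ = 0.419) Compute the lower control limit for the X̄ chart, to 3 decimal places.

X̄̄ = (632.4 + 631.0 + 626.4 + 628.5 + 631.0 + 629.1 + 631.7 + 631.6 + 633.5 + 628.4 + 629.8 + 634.3) / 12 = 7567.7000 / 12 = 630.6417
R̄ = (3.8 + 6.5 + 9.8 + 11.8 + 7.1 + 15.7 + 16.3 + 16.5 + 19.7 + 12.1 + 14.1 + 17.5) / 12 = 150.9000 / 12 = 12.5750
LCL = X̄̄ − A₂·R̄ = 630.6417 − 0.419 × 12.5750 = 625.3727

625.373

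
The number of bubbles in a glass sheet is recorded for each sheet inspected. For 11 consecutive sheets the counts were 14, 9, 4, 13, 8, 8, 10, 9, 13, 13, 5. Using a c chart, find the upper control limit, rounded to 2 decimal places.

c̄ = (14 + 9 + 4 + 13 + 8 + 8 + 10 + 9 + 13 + 13 + 5) / 11 = 106 / 11 = 9.6364
UCL = c̄ + 3√c̄ = 9.6364 + 3 × √9.6364 = 9.6364 + 3 × 3.1042 = 18.9491

18.95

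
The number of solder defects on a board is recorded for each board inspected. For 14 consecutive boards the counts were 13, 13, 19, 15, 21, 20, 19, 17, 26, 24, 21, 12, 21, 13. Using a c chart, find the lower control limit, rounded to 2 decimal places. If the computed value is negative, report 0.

5.36

c̄ = (13 + 13 + 19 + 15 + 21 + 20 + 19 + 17 + 26 + 24 + 21 + 12 + 21 + 13) / 14 = 254 / 14 = 18.1429
LCL = c̄ − 3√c̄ = 18.1429 − 3 × 4.2594 = 5.3645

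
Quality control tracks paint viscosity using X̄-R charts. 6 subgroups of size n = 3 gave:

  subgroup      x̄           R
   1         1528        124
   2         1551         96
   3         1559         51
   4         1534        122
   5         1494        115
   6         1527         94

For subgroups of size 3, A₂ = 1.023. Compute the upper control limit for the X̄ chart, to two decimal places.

1634.81

X̄̄ = (1528 + 1551 + 1559 + 1534 + 1494 + 1527) / 6 = 9193.0000 / 6 = 1532.1667
R̄ = (124 + 96 + 51 + 122 + 115 + 94) / 6 = 602.0000 / 6 = 100.3333
UCL = X̄̄ + A₂·R̄ = 1532.1667 + 1.023 × 100.3333 = 1634.8077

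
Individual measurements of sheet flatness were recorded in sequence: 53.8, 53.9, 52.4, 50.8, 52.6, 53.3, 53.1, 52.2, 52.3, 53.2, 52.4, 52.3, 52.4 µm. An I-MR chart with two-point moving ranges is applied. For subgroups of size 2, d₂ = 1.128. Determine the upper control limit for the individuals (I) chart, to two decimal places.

54.62

X̄ = (53.8 + 53.9 + 52.4 + 50.8 + 52.6 + 53.3 + 53.1 + 52.2 + 52.3 + 53.2 + 52.4 + 52.3 + 52.4) / 13 = 52.6692
Moving ranges: 0.1, 1.5, 1.6, 1.8, 0.7, 0.2, 0.9, 0.1, 0.9, 0.8, 0.1, 0.1; M̄R̄ = 8.8000 / 12 = 0.7333
UCL = X̄ + 3·M̄R̄/d₂ = 52.6692 + 3 × 0.7333 / 1.128 = 54.6196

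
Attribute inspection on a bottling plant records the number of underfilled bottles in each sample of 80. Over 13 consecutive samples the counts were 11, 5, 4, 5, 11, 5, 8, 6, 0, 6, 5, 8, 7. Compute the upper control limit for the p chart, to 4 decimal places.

p̄ = Σdᵢ / (k·n) = 81 / (13 × 80) = 0.07788
UCL = p̄ + 3·√(p̄(1−p̄)/n) = 0.07788 + 3 × √(0.07788×0.92212/80) = 0.07788 + 3 × 0.02996 = 0.16777

0.1678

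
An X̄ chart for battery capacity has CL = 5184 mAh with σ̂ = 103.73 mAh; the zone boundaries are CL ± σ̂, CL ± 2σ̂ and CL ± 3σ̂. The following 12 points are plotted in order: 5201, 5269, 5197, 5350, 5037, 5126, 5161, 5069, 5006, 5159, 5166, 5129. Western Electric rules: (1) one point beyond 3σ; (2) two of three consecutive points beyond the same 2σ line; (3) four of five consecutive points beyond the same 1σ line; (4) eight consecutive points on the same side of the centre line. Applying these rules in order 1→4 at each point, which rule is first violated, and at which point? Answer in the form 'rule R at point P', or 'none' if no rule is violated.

rule 4 at point 12

Zone of each point (C = within 1σ̂, B = 1σ̂–2σ̂, A = 2σ̂–3σ̂, * = beyond 3σ̂; sign = side of CL): 1:+C, 2:+C, 3:+C, 4:+B, 5:-B, 6:-C, 7:-C, 8:-B, 9:-B, 10:-C, 11:-C, 12:-C
Rule 4 (eight consecutive points on the same side of the centre line) is satisfied at point 12.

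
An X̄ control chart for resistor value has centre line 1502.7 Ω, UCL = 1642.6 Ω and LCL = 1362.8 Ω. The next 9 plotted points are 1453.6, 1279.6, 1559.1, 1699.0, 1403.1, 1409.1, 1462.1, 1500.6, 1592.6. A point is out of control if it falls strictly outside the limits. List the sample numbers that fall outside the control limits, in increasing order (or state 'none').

2, 4

Compare each point to [1362.8, 1642.6]: sample 2 = 1279.6 < LCL; sample 4 = 1699.0 > UCL.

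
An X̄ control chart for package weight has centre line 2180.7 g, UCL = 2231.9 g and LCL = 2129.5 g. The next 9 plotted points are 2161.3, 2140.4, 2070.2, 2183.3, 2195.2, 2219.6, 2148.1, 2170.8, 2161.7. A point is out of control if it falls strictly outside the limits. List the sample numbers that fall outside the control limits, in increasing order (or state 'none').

Compare each point to [2129.5, 2231.9]: sample 3 = 2070.2 < LCL.

3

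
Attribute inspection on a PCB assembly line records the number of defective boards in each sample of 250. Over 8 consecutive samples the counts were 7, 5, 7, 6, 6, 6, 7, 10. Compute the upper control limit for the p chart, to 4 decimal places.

p̄ = Σdᵢ / (k·n) = 54 / (8 × 250) = 0.02700
UCL = p̄ + 3·√(p̄(1−p̄)/n) = 0.02700 + 3 × √(0.02700×0.97300/250) = 0.02700 + 3 × 0.01025 = 0.05775

0.0578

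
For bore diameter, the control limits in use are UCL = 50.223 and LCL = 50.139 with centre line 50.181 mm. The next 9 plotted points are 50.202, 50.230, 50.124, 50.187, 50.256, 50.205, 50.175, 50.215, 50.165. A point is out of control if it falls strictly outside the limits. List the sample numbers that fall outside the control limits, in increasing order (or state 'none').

Compare each point to [50.139, 50.223]: sample 2 = 50.230 > UCL; sample 3 = 50.124 < LCL; sample 5 = 50.256 > UCL.

2, 3, 5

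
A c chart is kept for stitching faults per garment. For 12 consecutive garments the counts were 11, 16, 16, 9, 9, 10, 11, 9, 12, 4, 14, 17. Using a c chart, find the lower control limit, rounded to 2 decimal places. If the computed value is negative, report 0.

c̄ = (11 + 16 + 16 + 9 + 9 + 10 + 11 + 9 + 12 + 4 + 14 + 17) / 12 = 138 / 12 = 11.5000
LCL = c̄ − 3√c̄ = 11.5000 − 3 × 3.3912 = 1.3265

1.33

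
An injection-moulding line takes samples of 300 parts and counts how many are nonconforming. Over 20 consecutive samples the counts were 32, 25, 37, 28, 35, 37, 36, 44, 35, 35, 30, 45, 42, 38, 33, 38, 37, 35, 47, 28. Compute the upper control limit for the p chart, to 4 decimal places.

p̄ = Σdᵢ / (k·n) = 717 / (20 × 300) = 0.11950
UCL = p̄ + 3·√(p̄(1−p̄)/n) = 0.11950 + 3 × √(0.11950×0.88050/300) = 0.11950 + 3 × 0.01873 = 0.17568

0.1757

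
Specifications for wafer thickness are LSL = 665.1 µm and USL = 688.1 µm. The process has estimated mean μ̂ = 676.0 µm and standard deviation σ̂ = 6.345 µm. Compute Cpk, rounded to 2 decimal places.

0.57

Cpu = (USL − μ̂) / (3σ̂) = (688.1 − 676.0) / (3 × 6.345) = 0.6357; Cpl = (μ̂ − LSL) / (3σ̂) = (676.0 − 665.1) / (3 × 6.345) = 0.5726; Cpk = min(Cpu, Cpl) = 0.5726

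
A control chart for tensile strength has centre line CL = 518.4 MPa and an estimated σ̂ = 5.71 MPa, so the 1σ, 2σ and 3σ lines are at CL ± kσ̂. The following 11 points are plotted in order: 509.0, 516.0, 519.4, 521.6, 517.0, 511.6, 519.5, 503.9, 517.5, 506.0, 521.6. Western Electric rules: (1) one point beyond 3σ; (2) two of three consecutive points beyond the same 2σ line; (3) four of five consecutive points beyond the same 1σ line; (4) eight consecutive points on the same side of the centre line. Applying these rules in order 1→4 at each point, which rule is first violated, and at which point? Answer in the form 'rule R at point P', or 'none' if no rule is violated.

rule 2 at point 10

Zone of each point (C = within 1σ̂, B = 1σ̂–2σ̂, A = 2σ̂–3σ̂, * = beyond 3σ̂; sign = side of CL): 1:-B, 2:-C, 3:+C, 4:+C, 5:-C, 6:-B, 7:+C, 8:-A, 9:-C, 10:-A, 11:+C
Rule 2 (two of three consecutive points beyond the same 2σ limit) is satisfied at point 10.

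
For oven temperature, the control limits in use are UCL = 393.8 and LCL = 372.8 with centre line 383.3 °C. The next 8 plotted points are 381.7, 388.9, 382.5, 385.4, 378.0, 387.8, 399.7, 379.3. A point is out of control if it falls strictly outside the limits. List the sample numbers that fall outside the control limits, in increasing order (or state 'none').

7

Compare each point to [372.8, 393.8]: sample 7 = 399.7 > UCL.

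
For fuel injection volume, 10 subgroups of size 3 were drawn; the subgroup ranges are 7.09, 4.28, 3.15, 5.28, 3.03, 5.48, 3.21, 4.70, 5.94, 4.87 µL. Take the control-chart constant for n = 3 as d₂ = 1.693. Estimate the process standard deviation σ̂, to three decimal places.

R̄ = (7.09 + 4.28 + 3.15 + 5.28 + 3.03 + 5.48 + 3.21 + 4.70 + 5.94 + 4.87) / 10 = 4.7030
σ̂ = R̄ / d₂ = 4.7030 / 1.693 = 2.7779

2.778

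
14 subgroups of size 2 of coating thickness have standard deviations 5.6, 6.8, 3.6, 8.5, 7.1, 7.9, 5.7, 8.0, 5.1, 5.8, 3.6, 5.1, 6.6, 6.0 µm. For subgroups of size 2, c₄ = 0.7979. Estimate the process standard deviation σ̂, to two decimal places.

s̄ = (5.6 + 6.8 + 3.6 + 8.5 + 7.1 + 7.9 + 5.7 + 8.0 + 5.1 + 5.8 + 3.6 + 5.1 + 6.6 + 6.0) / 14 = 6.1000
σ̂ = s̄ / c₄ = 6.1000 / 0.7979 = 7.6451

7.65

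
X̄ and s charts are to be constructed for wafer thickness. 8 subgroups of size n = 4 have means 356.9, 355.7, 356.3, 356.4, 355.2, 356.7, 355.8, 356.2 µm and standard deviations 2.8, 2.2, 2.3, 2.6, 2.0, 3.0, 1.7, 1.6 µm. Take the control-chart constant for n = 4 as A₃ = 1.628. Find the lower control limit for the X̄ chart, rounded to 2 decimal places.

352.45

X̄̄ = (356.9 + 355.7 + 356.3 + 356.4 + 355.2 + 356.7 + 355.8 + 356.2) / 8 = 356.1500
s̄ = (2.8 + 2.2 + 2.3 + 2.6 + 2.0 + 3.0 + 1.7 + 1.6) / 8 = 2.2750
LCL = X̄̄ − A₃·s̄ = 356.1500 − 1.628 × 2.2750 = 352.4463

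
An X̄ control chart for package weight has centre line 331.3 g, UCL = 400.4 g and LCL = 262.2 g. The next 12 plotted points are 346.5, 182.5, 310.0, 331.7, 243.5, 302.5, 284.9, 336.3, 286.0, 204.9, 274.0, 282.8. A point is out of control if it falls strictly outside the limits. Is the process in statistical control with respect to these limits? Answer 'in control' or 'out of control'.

Compare each point to [262.2, 400.4]: sample 2 = 182.5 < LCL; sample 5 = 243.5 < LCL; sample 10 = 204.9 < LCL.

out of control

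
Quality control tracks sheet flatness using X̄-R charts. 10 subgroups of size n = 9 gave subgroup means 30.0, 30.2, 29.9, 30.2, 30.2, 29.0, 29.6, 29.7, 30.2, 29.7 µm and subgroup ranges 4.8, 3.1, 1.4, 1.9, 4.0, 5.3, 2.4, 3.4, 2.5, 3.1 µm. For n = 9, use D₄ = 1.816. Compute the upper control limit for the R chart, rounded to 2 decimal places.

5.79

R̄ = (4.8 + 3.1 + 1.4 + 1.9 + 4.0 + 5.3 + 2.4 + 3.4 + 2.5 + 3.1) / 10 = 31.9000 / 10 = 3.1900
UCL_R = D₄·R̄ = 1.816 × 3.1900 = 5.7930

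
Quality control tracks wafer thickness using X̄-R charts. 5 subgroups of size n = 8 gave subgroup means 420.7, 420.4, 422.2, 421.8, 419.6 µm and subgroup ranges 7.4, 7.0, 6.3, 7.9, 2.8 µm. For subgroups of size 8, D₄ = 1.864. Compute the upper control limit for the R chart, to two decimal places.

R̄ = (7.4 + 7.0 + 6.3 + 7.9 + 2.8) / 5 = 31.4000 / 5 = 6.2800
UCL_R = D₄·R̄ = 1.864 × 6.2800 = 11.7059

11.71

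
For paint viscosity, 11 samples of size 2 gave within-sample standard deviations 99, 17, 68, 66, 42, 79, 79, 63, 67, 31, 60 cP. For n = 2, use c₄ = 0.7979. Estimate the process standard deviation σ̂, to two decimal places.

76.45

s̄ = (99 + 17 + 68 + 66 + 42 + 79 + 79 + 63 + 67 + 31 + 60) / 11 = 61.0000
σ̂ = s̄ / c₄ = 61.0000 / 0.7979 = 76.4507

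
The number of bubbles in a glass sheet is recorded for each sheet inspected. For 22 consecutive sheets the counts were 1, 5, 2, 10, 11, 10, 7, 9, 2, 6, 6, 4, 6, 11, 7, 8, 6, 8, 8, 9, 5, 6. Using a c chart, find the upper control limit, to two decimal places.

14.44

c̄ = (1 + 5 + 2 + 10 + 11 + 10 + 7 + 9 + 2 + 6 + 6 + 4 + 6 + 11 + 7 + 8 + 6 + 8 + 8 + 9 + 5 + 6) / 22 = 147 / 22 = 6.6818
UCL = c̄ + 3√c̄ = 6.6818 + 3 × √6.6818 = 6.6818 + 3 × 2.5849 = 14.4366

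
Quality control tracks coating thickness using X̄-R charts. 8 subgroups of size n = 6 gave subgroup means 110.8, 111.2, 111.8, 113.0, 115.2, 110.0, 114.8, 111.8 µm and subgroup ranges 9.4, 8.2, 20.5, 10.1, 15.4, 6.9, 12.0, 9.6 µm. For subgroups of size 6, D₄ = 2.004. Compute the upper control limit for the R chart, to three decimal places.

R̄ = (9.4 + 8.2 + 20.5 + 10.1 + 15.4 + 6.9 + 12.0 + 9.6) / 8 = 92.1000 / 8 = 11.5125
UCL_R = D₄·R̄ = 2.004 × 11.5125 = 23.0710

23.071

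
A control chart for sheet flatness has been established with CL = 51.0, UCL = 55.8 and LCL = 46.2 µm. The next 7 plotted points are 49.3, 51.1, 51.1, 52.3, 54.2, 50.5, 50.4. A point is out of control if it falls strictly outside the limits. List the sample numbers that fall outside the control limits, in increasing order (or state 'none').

All 7 points lie within [46.2, 55.8].

none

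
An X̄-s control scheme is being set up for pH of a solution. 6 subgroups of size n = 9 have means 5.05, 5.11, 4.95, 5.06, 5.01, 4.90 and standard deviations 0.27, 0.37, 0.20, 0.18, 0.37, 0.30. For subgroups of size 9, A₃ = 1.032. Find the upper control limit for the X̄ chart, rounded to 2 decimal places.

5.30

X̄̄ = (5.05 + 5.11 + 4.95 + 5.06 + 5.01 + 4.90) / 6 = 5.0133
s̄ = (0.27 + 0.37 + 0.20 + 0.18 + 0.37 + 0.30) / 6 = 0.2817
UCL = X̄̄ + A₃·s̄ = 5.0133 + 1.032 × 0.2817 = 5.3040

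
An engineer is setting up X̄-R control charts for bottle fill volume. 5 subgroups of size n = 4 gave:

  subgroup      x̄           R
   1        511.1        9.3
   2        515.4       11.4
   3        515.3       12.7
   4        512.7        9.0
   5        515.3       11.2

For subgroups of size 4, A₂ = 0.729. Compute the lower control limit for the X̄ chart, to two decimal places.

X̄̄ = (511.1 + 515.4 + 515.3 + 512.7 + 515.3) / 5 = 2569.8000 / 5 = 513.9600
R̄ = (9.3 + 11.4 + 12.7 + 9.0 + 11.2) / 5 = 53.6000 / 5 = 10.7200
LCL = X̄̄ − A₂·R̄ = 513.9600 − 0.729 × 10.7200 = 506.1451

506.15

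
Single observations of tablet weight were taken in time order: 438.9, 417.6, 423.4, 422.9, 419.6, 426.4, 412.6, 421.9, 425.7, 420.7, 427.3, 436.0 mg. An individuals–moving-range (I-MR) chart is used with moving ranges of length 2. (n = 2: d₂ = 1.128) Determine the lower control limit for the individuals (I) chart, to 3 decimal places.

X̄ = (438.9 + 417.6 + 423.4 + 422.9 + 419.6 + 426.4 + 412.6 + 421.9 + 425.7 + 420.7 + 427.3 + 436.0) / 12 = 424.4167
Moving ranges: 21.3, 5.8, 0.5, 3.3, 6.8, 13.8, 9.3, 3.8, 5.0, 6.6, 8.7; M̄R̄ = 84.9000 / 11 = 7.7182
LCL = X̄ − 3·M̄R̄/d₂ = 424.4167 − 3 × 7.7182 / 1.128 = 403.8896

403.890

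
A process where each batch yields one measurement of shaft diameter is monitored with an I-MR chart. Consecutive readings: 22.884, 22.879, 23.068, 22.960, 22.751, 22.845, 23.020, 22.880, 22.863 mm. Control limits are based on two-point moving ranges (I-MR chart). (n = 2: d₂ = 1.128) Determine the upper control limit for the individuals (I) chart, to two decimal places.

23.22

X̄ = (22.884 + 22.879 + 23.068 + 22.960 + 22.751 + 22.845 + 23.020 + 22.880 + 22.863) / 9 = 22.9056
Moving ranges: 0.005, 0.189, 0.108, 0.209, 0.094, 0.175, 0.140, 0.017; M̄R̄ = 0.9370 / 8 = 0.1171
UCL = X̄ + 3·M̄R̄/d₂ = 22.9056 + 3 × 0.1171 / 1.128 = 23.2171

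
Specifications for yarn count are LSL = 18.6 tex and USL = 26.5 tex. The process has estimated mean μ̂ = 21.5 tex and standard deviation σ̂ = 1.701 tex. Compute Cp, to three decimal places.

Cp = (USL − LSL) / (6σ̂) = (26.5 − 18.6) / (6 × 1.701) = 7.9000 / 10.2060 = 0.7741

0.774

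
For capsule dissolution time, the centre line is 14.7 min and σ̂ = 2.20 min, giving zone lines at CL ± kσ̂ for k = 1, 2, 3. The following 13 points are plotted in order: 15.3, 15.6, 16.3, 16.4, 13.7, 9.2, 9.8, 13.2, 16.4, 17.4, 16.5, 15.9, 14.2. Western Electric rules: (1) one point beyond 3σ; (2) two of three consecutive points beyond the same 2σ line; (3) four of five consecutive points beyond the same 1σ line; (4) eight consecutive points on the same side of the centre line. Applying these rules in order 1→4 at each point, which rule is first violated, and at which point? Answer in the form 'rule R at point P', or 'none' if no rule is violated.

rule 2 at point 7

Zone of each point (C = within 1σ̂, B = 1σ̂–2σ̂, A = 2σ̂–3σ̂, * = beyond 3σ̂; sign = side of CL): 1:+C, 2:+C, 3:+C, 4:+C, 5:-C, 6:-A, 7:-A, 8:-C, 9:+C, 10:+B, 11:+C, 12:+C, 13:-C
Rule 2 (two of three consecutive points beyond the same 2σ limit) is satisfied at point 7.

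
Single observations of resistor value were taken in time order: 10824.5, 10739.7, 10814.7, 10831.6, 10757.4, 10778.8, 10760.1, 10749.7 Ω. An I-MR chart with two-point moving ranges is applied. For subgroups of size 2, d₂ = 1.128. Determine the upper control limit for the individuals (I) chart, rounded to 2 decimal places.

X̄ = (10824.5 + 10739.7 + 10814.7 + 10831.6 + 10757.4 + 10778.8 + 10760.1 + 10749.7) / 8 = 10782.0625
Moving ranges: 84.8, 75.0, 16.9, 74.2, 21.4, 18.7, 10.4; M̄R̄ = 301.4000 / 7 = 43.0571
UCL = X̄ + 3·M̄R̄/d₂ = 10782.0625 + 3 × 43.0571 / 1.128 = 10896.5762

10896.58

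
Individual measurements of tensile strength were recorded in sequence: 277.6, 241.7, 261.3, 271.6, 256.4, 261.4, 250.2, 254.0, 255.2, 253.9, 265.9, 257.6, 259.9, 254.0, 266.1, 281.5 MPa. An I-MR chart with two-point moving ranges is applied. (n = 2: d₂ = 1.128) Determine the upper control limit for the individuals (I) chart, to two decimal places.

288.80

X̄ = (277.6 + 241.7 + 261.3 + 271.6 + 256.4 + 261.4 + 250.2 + 254.0 + 255.2 + 253.9 + 265.9 + 257.6 + 259.9 + 254.0 + 266.1 + 281.5) / 16 = 260.5188
Moving ranges: 35.9, 19.6, 10.3, 15.2, 5.0, 11.2, 3.8, 1.2, 1.3, 12.0, 8.3, 2.3, 5.9, 12.1, 15.4; M̄R̄ = 159.5000 / 15 = 10.6333
UCL = X̄ + 3·M̄R̄/d₂ = 260.5188 + 3 × 10.6333 / 1.128 = 288.7989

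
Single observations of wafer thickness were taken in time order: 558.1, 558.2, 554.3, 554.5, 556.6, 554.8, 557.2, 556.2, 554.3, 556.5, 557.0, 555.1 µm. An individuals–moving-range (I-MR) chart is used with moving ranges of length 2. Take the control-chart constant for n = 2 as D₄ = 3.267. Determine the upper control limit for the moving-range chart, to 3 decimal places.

5.346

Moving ranges: 0.1, 3.9, 0.2, 2.1, 1.8, 2.4, 1.0, 1.9, 2.2, 0.5, 1.9; M̄R̄ = 18.0000 / 11 = 1.6364
UCL_MR = D₄·M̄R̄ = 3.267 × 1.6364 = 5.3460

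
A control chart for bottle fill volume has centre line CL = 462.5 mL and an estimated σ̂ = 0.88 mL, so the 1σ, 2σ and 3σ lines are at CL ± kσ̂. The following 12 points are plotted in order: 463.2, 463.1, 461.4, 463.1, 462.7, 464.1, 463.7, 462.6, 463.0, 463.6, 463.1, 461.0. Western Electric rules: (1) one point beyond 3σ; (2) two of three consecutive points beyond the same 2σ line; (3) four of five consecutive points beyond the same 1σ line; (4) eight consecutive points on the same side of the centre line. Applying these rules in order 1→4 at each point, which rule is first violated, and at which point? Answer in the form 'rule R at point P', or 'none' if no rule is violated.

Zone of each point (C = within 1σ̂, B = 1σ̂–2σ̂, A = 2σ̂–3σ̂, * = beyond 3σ̂; sign = side of CL): 1:+C, 2:+C, 3:-B, 4:+C, 5:+C, 6:+B, 7:+B, 8:+C, 9:+C, 10:+B, 11:+C, 12:-B
Rule 4 (eight consecutive points on the same side of the centre line) is satisfied at point 11.

rule 4 at point 11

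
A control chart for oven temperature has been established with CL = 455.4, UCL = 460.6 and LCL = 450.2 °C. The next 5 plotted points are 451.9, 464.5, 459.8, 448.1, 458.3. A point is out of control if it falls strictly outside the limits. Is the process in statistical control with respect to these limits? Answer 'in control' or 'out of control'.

out of control

Compare each point to [450.2, 460.6]: sample 2 = 464.5 > UCL; sample 4 = 448.1 < LCL.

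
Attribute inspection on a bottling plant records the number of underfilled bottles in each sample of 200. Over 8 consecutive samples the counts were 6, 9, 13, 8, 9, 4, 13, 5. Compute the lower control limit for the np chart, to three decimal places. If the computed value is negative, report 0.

0.000

p̄ = Σdᵢ / (k·n) = 67 / (8 × 200) = 0.04188
LCL = np̄ − 3·√(np̄(1−p̄)) = 8.3750 − 3 × 2.8327 = -0.1232 → 0 (negative, so LCL = 0)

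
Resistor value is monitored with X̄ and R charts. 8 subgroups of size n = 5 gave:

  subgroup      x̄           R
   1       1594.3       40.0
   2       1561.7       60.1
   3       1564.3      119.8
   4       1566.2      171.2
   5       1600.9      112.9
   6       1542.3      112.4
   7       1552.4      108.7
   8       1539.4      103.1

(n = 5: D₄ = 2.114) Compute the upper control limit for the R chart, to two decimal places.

218.85

R̄ = (40.0 + 60.1 + 119.8 + 171.2 + 112.9 + 112.4 + 108.7 + 103.1) / 8 = 828.2000 / 8 = 103.5250
UCL_R = D₄·R̄ = 2.114 × 103.5250 = 218.8519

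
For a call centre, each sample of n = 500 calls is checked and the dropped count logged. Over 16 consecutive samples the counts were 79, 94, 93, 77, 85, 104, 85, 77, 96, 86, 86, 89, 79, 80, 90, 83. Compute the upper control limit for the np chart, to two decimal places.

111.80

p̄ = Σdᵢ / (k·n) = 1383 / (16 × 500) = 0.17288
UCL = np̄ + 3·√(np̄(1−p̄)) = 86.4375 + 3 × √(86.4375×0.82712) = 86.4375 + 3 × 8.4554 = 111.8038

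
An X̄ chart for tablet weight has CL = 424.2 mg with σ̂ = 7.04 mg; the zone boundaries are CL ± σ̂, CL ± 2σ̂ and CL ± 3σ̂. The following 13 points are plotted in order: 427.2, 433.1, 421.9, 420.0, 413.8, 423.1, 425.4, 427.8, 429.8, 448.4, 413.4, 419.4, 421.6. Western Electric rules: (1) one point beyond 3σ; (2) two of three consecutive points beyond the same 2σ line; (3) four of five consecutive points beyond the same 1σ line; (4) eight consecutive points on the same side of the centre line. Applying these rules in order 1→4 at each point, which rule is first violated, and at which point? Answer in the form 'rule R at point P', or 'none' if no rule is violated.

Zone of each point (C = within 1σ̂, B = 1σ̂–2σ̂, A = 2σ̂–3σ̂, * = beyond 3σ̂; sign = side of CL): 1:+C, 2:+B, 3:-C, 4:-C, 5:-B, 6:-C, 7:+C, 8:+C, 9:+C, 10:+*, 11:-B, 12:-C, 13:-C
Rule 1 (one point beyond the 3σ limits) is satisfied at point 10.

rule 1 at point 10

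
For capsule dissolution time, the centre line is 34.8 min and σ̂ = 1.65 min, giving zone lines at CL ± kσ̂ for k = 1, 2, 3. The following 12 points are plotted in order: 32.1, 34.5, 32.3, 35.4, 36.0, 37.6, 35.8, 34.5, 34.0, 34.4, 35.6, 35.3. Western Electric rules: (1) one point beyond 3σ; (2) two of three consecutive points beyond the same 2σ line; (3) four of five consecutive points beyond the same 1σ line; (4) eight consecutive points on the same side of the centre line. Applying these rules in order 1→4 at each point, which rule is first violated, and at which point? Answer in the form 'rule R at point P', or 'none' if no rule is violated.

Zone of each point (C = within 1σ̂, B = 1σ̂–2σ̂, A = 2σ̂–3σ̂, * = beyond 3σ̂; sign = side of CL): 1:-B, 2:-C, 3:-B, 4:+C, 5:+C, 6:+B, 7:+C, 8:-C, 9:-C, 10:-C, 11:+C, 12:+C
No rule fires across all 12 points.

none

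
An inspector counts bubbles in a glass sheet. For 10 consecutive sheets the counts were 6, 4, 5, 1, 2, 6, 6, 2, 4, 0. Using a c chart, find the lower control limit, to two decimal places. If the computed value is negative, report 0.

c̄ = (6 + 4 + 5 + 1 + 2 + 6 + 6 + 2 + 4 + 0) / 10 = 36 / 10 = 3.6000
LCL = c̄ − 3√c̄ = 3.6000 − 3 × 1.8974 = -2.0921 → 0 (cannot be negative)

0.00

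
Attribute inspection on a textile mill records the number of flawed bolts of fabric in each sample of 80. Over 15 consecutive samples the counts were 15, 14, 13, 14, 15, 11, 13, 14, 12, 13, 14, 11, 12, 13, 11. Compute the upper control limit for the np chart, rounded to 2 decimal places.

p̄ = Σdᵢ / (k·n) = 195 / (15 × 80) = 0.16250
UCL = np̄ + 3·√(np̄(1−p̄)) = 13.0000 + 3 × √(13.0000×0.83750) = 13.0000 + 3 × 3.2996 = 22.8989

22.90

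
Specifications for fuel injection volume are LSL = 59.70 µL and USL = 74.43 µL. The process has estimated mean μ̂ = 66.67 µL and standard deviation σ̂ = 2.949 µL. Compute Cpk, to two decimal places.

0.79

Cpu = (USL − μ̂) / (3σ̂) = (74.43 − 66.67) / (3 × 2.949) = 0.8771; Cpl = (μ̂ − LSL) / (3σ̂) = (66.67 − 59.70) / (3 × 2.949) = 0.7878; Cpk = min(Cpu, Cpl) = 0.7878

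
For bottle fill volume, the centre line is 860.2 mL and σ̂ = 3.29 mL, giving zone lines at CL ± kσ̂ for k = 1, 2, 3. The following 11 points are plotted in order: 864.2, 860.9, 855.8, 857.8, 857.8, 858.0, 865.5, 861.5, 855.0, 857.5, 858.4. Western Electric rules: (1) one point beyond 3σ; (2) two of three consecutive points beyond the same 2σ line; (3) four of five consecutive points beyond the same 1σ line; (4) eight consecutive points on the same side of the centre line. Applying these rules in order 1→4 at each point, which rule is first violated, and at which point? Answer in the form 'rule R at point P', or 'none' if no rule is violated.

Zone of each point (C = within 1σ̂, B = 1σ̂–2σ̂, A = 2σ̂–3σ̂, * = beyond 3σ̂; sign = side of CL): 1:+B, 2:+C, 3:-B, 4:-C, 5:-C, 6:-C, 7:+B, 8:+C, 9:-B, 10:-C, 11:-C
No rule fires across all 11 points.

none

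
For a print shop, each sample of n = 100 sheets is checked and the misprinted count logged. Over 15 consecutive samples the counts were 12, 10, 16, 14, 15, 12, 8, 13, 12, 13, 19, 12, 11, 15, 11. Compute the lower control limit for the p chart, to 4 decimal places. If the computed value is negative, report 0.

p̄ = Σdᵢ / (k·n) = 193 / (15 × 100) = 0.12867
LCL = p̄ − 3·√(p̄(1−p̄)/n) = 0.12867 − 3 × 0.03348 = 0.02822

0.0282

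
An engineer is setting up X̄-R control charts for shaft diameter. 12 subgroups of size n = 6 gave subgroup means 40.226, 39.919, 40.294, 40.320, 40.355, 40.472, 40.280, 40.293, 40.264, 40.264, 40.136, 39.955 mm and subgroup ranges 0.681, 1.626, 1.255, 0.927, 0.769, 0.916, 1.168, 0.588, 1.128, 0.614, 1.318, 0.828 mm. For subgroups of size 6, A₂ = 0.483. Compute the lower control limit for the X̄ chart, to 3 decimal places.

X̄̄ = (40.226 + 39.919 + 40.294 + 40.320 + 40.355 + 40.472 + 40.280 + 40.293 + 40.264 + 40.264 + 40.136 + 39.955) / 12 = 482.7780 / 12 = 40.2315
R̄ = (0.681 + 1.626 + 1.255 + 0.927 + 0.769 + 0.916 + 1.168 + 0.588 + 1.128 + 0.614 + 1.318 + 0.828) / 12 = 11.8180 / 12 = 0.9848
LCL = X̄̄ − A₂·R̄ = 40.2315 − 0.483 × 0.9848 = 39.7558

39.756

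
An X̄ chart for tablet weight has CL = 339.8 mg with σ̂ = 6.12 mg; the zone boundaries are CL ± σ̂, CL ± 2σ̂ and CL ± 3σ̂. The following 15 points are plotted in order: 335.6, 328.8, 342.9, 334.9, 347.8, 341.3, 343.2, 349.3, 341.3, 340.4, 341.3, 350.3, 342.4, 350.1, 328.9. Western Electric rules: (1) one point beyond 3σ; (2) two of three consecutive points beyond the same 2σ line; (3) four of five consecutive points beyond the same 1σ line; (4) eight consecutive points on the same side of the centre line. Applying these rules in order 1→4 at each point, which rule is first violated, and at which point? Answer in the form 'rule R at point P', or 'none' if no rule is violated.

rule 4 at point 12

Zone of each point (C = within 1σ̂, B = 1σ̂–2σ̂, A = 2σ̂–3σ̂, * = beyond 3σ̂; sign = side of CL): 1:-C, 2:-B, 3:+C, 4:-C, 5:+B, 6:+C, 7:+C, 8:+B, 9:+C, 10:+C, 11:+C, 12:+B, 13:+C, 14:+B, 15:-B
Rule 4 (eight consecutive points on the same side of the centre line) is satisfied at point 12.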